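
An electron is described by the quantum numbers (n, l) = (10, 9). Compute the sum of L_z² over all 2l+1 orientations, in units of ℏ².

The allowed m_l values are -9, -8, -7, -6, -5, -4, -3, -2, -1, 0, 1, 2, 3, 4, 5, 6, 7, 8, 9.
Summing m² from −9 to 9: Σ m_l² = 570.

Σ(L_z)² = 570 ℏ²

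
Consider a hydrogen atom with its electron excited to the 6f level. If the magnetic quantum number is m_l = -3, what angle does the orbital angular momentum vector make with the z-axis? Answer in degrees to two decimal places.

θ ≈ 150.00°

The 6f level has l = 3.
|L|² = l(l+1)ℏ² = 12ℏ², so |L| = 2√3 ℏ.
L_z = m_l ℏ = −3ℏ.
cos θ = L_z/|L| = -3/√12, so θ ≈ 150.00°.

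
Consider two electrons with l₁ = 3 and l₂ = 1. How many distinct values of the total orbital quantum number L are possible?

By the triangle rule, |l₁ − l₂| ≤ L ≤ l₁ + l₂.
L ∈ {2, 3, 4}.
That is 3 values.

3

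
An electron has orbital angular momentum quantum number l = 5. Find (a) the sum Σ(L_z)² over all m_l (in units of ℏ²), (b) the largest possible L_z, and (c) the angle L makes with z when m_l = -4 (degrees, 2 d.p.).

Σ(L_z)² = 110 ℏ²; L_z,max = 5ℏ; θ(m_l=-4) ≈ 136.91°

Σ m_l² = 110, so Σ(L_z)² = 110 ℏ².
L_z,max = lℏ = 5ℏ.
For m_l = -4: cos θ = -4/√30, θ ≈ 136.91°.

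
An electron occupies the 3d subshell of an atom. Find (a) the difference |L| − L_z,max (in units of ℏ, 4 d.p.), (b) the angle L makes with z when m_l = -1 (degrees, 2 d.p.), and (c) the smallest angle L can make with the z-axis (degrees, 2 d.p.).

3d means n = 3, l = 2.
|L| − L_z,max = (√6 − 2)ℏ ≈ 0.4495ℏ.
For m_l = -1: cos θ = -1/√6, θ ≈ 114.09°.
cos θ_min = 2/√6, so θ_min ≈ 35.26°.

|L|−L_z,max ≈ 0.4495ℏ; θ(m_l=-1) ≈ 114.09°; θ_min ≈ 35.26°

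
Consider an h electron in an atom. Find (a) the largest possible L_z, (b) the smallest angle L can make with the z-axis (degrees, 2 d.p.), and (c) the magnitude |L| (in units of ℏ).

An h state has l = 5.
L_z,max = lℏ = 5ℏ.
cos θ_min = 5/√30, so θ_min ≈ 24.09°.
|L| = ℏ√(5·6) = √30 ℏ ≈ 5.477ℏ.

L_z,max = 5ℏ; θ_min ≈ 24.09°; |L| = √30 ℏ ≈ 5.477ℏ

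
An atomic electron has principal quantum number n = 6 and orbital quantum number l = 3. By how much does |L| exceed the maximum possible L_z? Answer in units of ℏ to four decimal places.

|L| − L_z,max ≈ 0.4641ℏ

|L| = 2√3 ℏ ≈ 3.4641ℏ, while L_z,max = lℏ = 3ℏ.
The difference is (2√3 − 3)ℏ ≈ 0.4641ℏ.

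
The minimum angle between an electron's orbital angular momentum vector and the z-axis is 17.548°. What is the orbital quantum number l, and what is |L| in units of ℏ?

cos θ_min = l/√(l(l+1)) = √(l/(l+1)), so l/(l+1) = cos²(17.548°) = 0.9091.
Solving: l = 10.
Then |L| = ℏ√(10·11) = √110 ℏ.

l = 10, |L| = √110 ℏ ≈ 10.488ℏ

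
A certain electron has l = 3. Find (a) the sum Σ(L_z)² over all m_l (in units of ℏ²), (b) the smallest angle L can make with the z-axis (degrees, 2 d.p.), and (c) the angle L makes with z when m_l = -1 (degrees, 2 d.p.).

Σ(L_z)² = 28 ℏ²; θ_min ≈ 30.00°; θ(m_l=-1) ≈ 106.78°

Σ m_l² = 28, so Σ(L_z)² = 28 ℏ².
cos θ_min = 3/√12, so θ_min ≈ 30.00°.
For m_l = -1: cos θ = -1/√12, θ ≈ 106.78°.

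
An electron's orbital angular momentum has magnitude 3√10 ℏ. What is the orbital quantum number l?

(|L|/ℏ)² = l(l+1) = 90.
Solving: l = 9.

l = 9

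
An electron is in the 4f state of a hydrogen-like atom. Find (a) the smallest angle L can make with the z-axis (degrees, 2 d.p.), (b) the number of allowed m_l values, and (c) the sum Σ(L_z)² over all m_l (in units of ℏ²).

The 4f subshell has l = 3.
cos θ_min = 3/√12, so θ_min ≈ 30.00°.
There are 2l+1 = 7 values of m_l.
Σ m_l² = 28, so Σ(L_z)² = 28 ℏ².

θ_min ≈ 30.00°; 7 values; Σ(L_z)² = 28 ℏ²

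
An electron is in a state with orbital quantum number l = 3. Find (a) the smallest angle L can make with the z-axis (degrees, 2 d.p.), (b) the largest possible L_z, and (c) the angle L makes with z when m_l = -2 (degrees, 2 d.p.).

θ_min ≈ 30.00°; L_z,max = 3ℏ; θ(m_l=-2) ≈ 125.26°

cos θ_min = 3/√12, so θ_min ≈ 30.00°.
L_z,max = lℏ = 3ℏ.
For m_l = -2: cos θ = -2/√12, θ ≈ 125.26°.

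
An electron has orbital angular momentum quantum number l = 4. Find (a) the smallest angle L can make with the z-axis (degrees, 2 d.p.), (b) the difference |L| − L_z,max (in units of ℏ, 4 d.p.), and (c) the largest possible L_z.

cos θ_min = 4/√20, so θ_min ≈ 26.57°.
|L| − L_z,max = (2√5 − 4)ℏ ≈ 0.4721ℏ.
L_z,max = lℏ = 4ℏ.

θ_min ≈ 26.57°; |L|−L_z,max ≈ 0.4721ℏ; L_z,max = 4ℏ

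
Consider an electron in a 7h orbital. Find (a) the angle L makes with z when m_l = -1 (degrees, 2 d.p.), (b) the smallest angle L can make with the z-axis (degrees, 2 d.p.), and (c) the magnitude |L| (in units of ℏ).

θ(m_l=-1) ≈ 100.52°; θ_min ≈ 24.09°; |L| = √30 ℏ ≈ 5.477ℏ

7h means n = 7, l = 5.
For m_l = -1: cos θ = -1/√30, θ ≈ 100.52°.
cos θ_min = 5/√30, so θ_min ≈ 24.09°.
|L| = ℏ√(5·6) = √30 ℏ ≈ 5.477ℏ.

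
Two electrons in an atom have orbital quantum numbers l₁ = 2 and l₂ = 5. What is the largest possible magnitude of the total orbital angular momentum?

The total orbital quantum number L ranges from |l₁ − l₂| to l₁ + l₂ in integer steps.
Allowed values: L = 3, 4, 5, 6, 7.
The largest magnitude corresponds to L = 7: |L_tot| = ℏ√(7·8) = 2√14 ℏ.

|L_tot|_max = 2√14 ℏ ≈ 7.483ℏ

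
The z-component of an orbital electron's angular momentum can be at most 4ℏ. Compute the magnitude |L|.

|L| = 2√5 ℏ ≈ 4.472ℏ

L_z,max = lℏ, so l = 4.
|L| = √(l(l+1)) ℏ = 2√5 ℏ.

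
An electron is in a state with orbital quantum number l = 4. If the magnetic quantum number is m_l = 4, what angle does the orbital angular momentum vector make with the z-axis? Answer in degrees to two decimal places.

|L|² = l(l+1)ℏ² = 20ℏ², so |L| = 2√5 ℏ.
L_z = m_l ℏ = 4ℏ.
cos θ = L_z/|L| = 4/√20, so θ ≈ 26.57°.

θ ≈ 26.57°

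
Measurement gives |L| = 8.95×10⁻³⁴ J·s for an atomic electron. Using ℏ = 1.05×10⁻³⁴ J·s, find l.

Dividing by ℏ: |L|/ℏ ≈ 8.524.
Set l(l+1) = 72.66; the integer solution is l = 8.

l = 8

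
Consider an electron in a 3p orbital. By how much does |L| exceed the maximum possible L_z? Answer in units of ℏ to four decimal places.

3p means n = 3, l = 1.
|L| = √2 ℏ ≈ 1.4142ℏ, while L_z,max = lℏ = 1ℏ.
The difference is (√2 − 1)ℏ ≈ 0.4142ℏ.

|L| − L_z,max ≈ 0.4142ℏ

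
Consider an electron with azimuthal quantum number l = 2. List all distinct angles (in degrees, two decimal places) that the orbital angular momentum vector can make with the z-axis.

|L|² = l(l+1)ℏ² = 6ℏ², so |L| = √6 ℏ.
cos θ = m_l/√6 for each m_l ∈ {-2, -1, 0, 1, 2}.

θ ∈ {35.26°, 65.91°, 90.00°, 114.09°, 144.74°}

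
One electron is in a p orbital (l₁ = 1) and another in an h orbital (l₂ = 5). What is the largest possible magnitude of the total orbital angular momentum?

|L_tot|_max = √42 ℏ ≈ 6.481ℏ

L runs from |1 − 5| = 4 to 1 + 5 = 6.
L ∈ {4, 5, 6}.
The largest magnitude corresponds to L = 6: |L_tot| = ℏ√(6·7) = √42 ℏ.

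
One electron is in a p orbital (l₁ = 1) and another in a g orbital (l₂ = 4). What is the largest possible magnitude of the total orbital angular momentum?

The total orbital quantum number L ranges from |l₁ − l₂| to l₁ + l₂ in integer steps.
L ∈ {3, 4, 5}.
The largest magnitude corresponds to L = 5: |L_tot| = ℏ√(5·6) = √30 ℏ.

|L_tot|_max = √30 ℏ ≈ 5.477ℏ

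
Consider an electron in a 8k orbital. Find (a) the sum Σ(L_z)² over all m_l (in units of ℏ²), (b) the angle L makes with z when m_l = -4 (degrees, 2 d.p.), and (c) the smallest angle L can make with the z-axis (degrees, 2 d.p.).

Σ(L_z)² = 280 ℏ²; θ(m_l=-4) ≈ 122.31°; θ_min ≈ 20.70°

For 8k, l = 7.
Σ m_l² = 280, so Σ(L_z)² = 280 ℏ².
For m_l = -4: cos θ = -4/√56, θ ≈ 122.31°.
cos θ_min = 7/√56, so θ_min ≈ 20.70°.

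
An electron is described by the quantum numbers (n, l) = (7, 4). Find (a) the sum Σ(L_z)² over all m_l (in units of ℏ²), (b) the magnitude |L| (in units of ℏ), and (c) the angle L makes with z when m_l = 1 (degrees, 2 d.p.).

Σ m_l² = 60, so Σ(L_z)² = 60 ℏ².
|L| = ℏ√(4·5) = 2√5 ℏ ≈ 4.472ℏ.
For m_l = 1: cos θ = 1/√20, θ ≈ 77.08°.

Σ(L_z)² = 60 ℏ²; |L| = 2√5 ℏ ≈ 4.472ℏ; θ(m_l=1) ≈ 77.08°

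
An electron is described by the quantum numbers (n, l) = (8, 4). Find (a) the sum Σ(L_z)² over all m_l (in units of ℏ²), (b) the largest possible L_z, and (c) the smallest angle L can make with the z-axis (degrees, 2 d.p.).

Σ m_l² = 60, so Σ(L_z)² = 60 ℏ².
L_z,max = lℏ = 4ℏ.
cos θ_min = 4/√20, so θ_min ≈ 26.57°.

Σ(L_z)² = 60 ℏ²; L_z,max = 4ℏ; θ_min ≈ 26.57°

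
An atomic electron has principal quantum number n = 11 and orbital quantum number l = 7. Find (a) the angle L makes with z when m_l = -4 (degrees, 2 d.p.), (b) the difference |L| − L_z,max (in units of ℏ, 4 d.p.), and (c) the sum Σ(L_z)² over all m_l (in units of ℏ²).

θ(m_l=-4) ≈ 122.31°; |L|−L_z,max ≈ 0.4833ℏ; Σ(L_z)² = 280 ℏ²

For m_l = -4: cos θ = -4/√56, θ ≈ 122.31°.
|L| − L_z,max = (2√14 − 7)ℏ ≈ 0.4833ℏ.
Σ m_l² = 280, so Σ(L_z)² = 280 ℏ².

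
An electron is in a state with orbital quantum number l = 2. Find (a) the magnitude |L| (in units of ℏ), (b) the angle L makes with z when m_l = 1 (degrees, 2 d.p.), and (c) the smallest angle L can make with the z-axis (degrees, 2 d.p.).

|L| = ℏ√(2·3) = √6 ℏ ≈ 2.449ℏ.
For m_l = 1: cos θ = 1/√6, θ ≈ 65.91°.
cos θ_min = 2/√6, so θ_min ≈ 35.26°.

|L| = √6 ℏ ≈ 2.449ℏ; θ(m_l=1) ≈ 65.91°; θ_min ≈ 35.26°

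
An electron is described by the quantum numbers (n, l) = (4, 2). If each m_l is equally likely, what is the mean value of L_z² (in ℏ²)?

⟨L_z²⟩ = 2 ℏ²

The allowed m_l values are -2, -1, 0, 1, 2.
⟨L_z²⟩ = ℏ²·l(l+1)/3 = 2ℏ².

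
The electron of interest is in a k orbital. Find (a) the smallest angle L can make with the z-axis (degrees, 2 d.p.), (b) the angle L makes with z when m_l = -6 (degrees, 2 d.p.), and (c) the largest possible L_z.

The letter k corresponds to l = 7.
cos θ_min = 7/√56, so θ_min ≈ 20.70°.
For m_l = -6: cos θ = -6/√56, θ ≈ 143.30°.
L_z,max = lℏ = 7ℏ.

θ_min ≈ 20.70°; θ(m_l=-6) ≈ 143.30°; L_z,max = 7ℏ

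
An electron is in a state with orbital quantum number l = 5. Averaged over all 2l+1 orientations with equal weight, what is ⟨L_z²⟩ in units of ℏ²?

m_l ∈ {-5, -4, -3, -2, -1, 0, 1, 2, 3, 4, 5}.
⟨L_z²⟩ = ℏ²·l(l+1)/3 = 10ℏ².

⟨L_z²⟩ = 10 ℏ²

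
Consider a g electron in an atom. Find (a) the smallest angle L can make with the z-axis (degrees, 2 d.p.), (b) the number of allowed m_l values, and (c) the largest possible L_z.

The letter g corresponds to l = 4.
cos θ_min = 4/√20, so θ_min ≈ 26.57°.
There are 2l+1 = 9 values of m_l.
L_z,max = lℏ = 4ℏ.

θ_min ≈ 26.57°; 9 values; L_z,max = 4ℏ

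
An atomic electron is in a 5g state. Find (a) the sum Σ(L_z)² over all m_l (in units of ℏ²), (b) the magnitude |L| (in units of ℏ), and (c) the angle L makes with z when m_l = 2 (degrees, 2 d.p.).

5g means n = 5, l = 4.
Σ m_l² = 60, so Σ(L_z)² = 60 ℏ².
|L| = ℏ√(4·5) = 2√5 ℏ ≈ 4.472ℏ.
For m_l = 2: cos θ = 2/√20, θ ≈ 63.43°.

Σ(L_z)² = 60 ℏ²; |L| = 2√5 ℏ ≈ 4.472ℏ; θ(m_l=2) ≈ 63.43°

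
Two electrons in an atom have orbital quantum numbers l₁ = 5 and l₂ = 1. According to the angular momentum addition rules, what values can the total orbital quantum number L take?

By the triangle rule, |l₁ − l₂| ≤ L ≤ l₁ + l₂.
So L can be 4, 5, 6.

L = 4, 5, 6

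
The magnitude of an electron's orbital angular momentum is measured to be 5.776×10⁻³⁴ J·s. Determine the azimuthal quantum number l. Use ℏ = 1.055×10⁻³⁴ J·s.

Dividing by ℏ: |L|/ℏ ≈ 5.475.
(|L|/ℏ)² = l(l+1) ≈ 29.97 ⇒ l = 5.

l = 5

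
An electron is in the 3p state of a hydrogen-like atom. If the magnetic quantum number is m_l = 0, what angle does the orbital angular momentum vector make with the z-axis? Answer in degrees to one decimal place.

θ ≈ 90.0°

3p means n = 3, l = 1.
|L| = ℏ√(l(l+1)) = √2 ℏ.
L_z = m_l ℏ = 0ℏ.
cos θ = L_z/|L| = 0/√2, so θ ≈ 90.0°.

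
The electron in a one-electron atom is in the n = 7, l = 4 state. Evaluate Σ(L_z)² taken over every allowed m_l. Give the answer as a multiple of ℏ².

m_l ∈ {-4, -3, -2, -1, 0, 1, 2, 3, 4}.
Σ m_l² = l(l+1)(2l+1)/3 = 4·5·9/3 = 60.

Σ(L_z)² = 60 ℏ²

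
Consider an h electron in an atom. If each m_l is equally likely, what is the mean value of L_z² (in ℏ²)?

An h state has l = 5.
m_l runs from −5 to 5, i.e. {-5, -4, -3, -2, -1, 0, 1, 2, 3, 4, 5}.
Average of L_z² over 11 states: 110/11 ℏ² = 10 ℏ².

⟨L_z²⟩ = 10 ℏ²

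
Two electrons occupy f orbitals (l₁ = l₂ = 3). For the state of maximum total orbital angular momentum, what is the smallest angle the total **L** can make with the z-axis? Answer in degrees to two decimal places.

L runs from |3 − 3| = 0 to 3 + 3 = 6.
So L can be 0, 1, 2, 3, 4, 5, 6.
The maximum is L = 6, with |L_tot| = ℏ√(6·7) = √42 ℏ.
The minimum angle with z is arccos(6/√42) ≈ 22.21°.

θ_min ≈ 22.21°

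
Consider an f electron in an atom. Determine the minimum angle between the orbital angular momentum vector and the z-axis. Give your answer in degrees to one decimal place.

θ_min ≈ 30.0°

For an f orbital, l = 3.
|L|² = l(l+1)ℏ² = 12ℏ², so |L| = 2√3 ℏ.
The smallest angle corresponds to the largest L_z, i.e. m_l = l = 3, giving L_z = 3ℏ.
cos θ_min = 3/√12, so θ_min ≈ 30.0°.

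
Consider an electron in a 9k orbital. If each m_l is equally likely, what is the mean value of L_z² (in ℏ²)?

9k means n = 9, l = 7.
m_l ∈ {-7, -6, -5, -4, -3, -2, -1, 0, 1, 2, 3, 4, 5, 6, 7}.
Average of L_z² over 15 states: 280/15 ℏ² = 18.67 ℏ².

⟨L_z²⟩ = 18.67 ℏ²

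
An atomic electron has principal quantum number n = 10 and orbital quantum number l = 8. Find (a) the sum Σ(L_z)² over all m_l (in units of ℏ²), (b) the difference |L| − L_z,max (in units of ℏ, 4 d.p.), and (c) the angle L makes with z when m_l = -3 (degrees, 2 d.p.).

Σ m_l² = 408, so Σ(L_z)² = 408 ℏ².
|L| − L_z,max = (6√2 − 8)ℏ ≈ 0.4853ℏ.
For m_l = -3: cos θ = -3/√72, θ ≈ 110.70°.

Σ(L_z)² = 408 ℏ²; |L|−L_z,max ≈ 0.4853ℏ; θ(m_l=-3) ≈ 110.70°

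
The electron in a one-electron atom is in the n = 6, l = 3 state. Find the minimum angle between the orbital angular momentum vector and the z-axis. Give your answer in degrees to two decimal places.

|L| = ℏ√(l(l+1)) = 2√3 ℏ.
The smallest angle corresponds to the largest L_z, i.e. m_l = l = 3, giving L_z = 3ℏ.
cos θ_min = 3/√12, so θ_min ≈ 30.00°.

θ_min ≈ 30.00°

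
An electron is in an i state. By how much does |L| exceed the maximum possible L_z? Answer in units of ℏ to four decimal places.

|L| − L_z,max ≈ 0.4807ℏ

An i state has l = 6.
|L| = √42 ℏ ≈ 6.4807ℏ, while L_z,max = lℏ = 6ℏ.
The difference is (√42 − 6)ℏ ≈ 0.4807ℏ.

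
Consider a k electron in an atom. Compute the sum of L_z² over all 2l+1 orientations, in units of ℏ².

A k state has l = 7.
The allowed m_l values are -7, -6, -5, -4, -3, -2, -1, 0, 1, 2, 3, 4, 5, 6, 7.
Σ m_l² = 2·(1 + 4 + 9 + 16 + 25 + 36 + 49) = 280.

Σ(L_z)² = 280 ℏ²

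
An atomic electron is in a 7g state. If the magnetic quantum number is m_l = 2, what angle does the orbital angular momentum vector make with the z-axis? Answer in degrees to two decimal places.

θ ≈ 63.43°

The 7g subshell has l = 4.
|L| = √(l(l+1)) ℏ = 2√5 ℏ.
L_z = m_l ℏ = 2ℏ.
cos θ = L_z/|L| = 2/√20, so θ ≈ 63.43°.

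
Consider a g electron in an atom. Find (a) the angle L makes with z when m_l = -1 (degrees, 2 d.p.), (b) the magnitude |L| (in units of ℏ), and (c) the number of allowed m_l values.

For a g orbital, l = 4.
For m_l = -1: cos θ = -1/√20, θ ≈ 102.92°.
|L| = ℏ√(4·5) = 2√5 ℏ ≈ 4.472ℏ.
There are 2l+1 = 9 values of m_l.

θ(m_l=-1) ≈ 102.92°; |L| = 2√5 ℏ ≈ 4.472ℏ; 9 values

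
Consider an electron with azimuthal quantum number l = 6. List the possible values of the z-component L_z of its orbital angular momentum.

L_z = m_l ℏ with m_l ranging from −l to +l in integer steps.
For l = 6: m_l ∈ {-6, -5, -4, -3, -2, -1, 0, 1, 2, 3, 4, 5, 6}.

L_z ∈ {−6ℏ, −5ℏ, −4ℏ, −3ℏ, −2ℏ, −ℏ, 0, ℏ, 2ℏ, 3ℏ, 4ℏ, 5ℏ, 6ℏ}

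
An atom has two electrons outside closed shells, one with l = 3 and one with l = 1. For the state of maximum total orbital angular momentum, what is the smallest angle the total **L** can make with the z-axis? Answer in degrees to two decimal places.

L runs from |3 − 1| = 2 to 3 + 1 = 4.
L ∈ {2, 3, 4}.
The maximum is L = 4, with |L_tot| = ℏ√(4·5) = 2√5 ℏ.
The minimum angle with z is arccos(4/√20) ≈ 26.57°.

θ_min ≈ 26.57°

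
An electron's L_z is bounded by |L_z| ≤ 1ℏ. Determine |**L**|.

L_z,max = lℏ, so l = 1.
|L| = ℏ√(l(l+1)) = √2 ℏ.

|L| = √2 ℏ ≈ 1.414ℏ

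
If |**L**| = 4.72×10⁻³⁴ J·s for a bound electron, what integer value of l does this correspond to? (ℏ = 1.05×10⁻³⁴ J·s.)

|L|/ℏ = (4.72×10⁻³⁴)/(1.05×10⁻³⁴) ≈ 4.495.
Set l(l+1) = 20.21; the integer solution is l = 4.

l = 4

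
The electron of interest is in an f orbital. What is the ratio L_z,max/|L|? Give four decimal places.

An f state has l = 3.
|L| = 2√3 ℏ ≈ 3.4641ℏ, while L_z,max = lℏ = 3ℏ.
L_z,max/|L| = 3/√12 = 0.8660.

L_z,max/|L| = 0.8660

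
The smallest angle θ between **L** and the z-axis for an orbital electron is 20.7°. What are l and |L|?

cos²θ_min = l/(l+1) = 0.8751.
Thus l = 0.8751/(1 − 0.8751) ≈ 7.
Then |L| = ℏ√(7·8) = 2√14 ℏ.

l = 7, |L| = 2√14 ℏ ≈ 7.483ℏ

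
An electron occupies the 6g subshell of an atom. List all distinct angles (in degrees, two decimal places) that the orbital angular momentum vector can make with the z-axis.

The 6g subshell has l = 4.
|L|² = l(l+1)ℏ² = 20ℏ², so |L| = 2√5 ℏ.
cos θ = m_l/√20 for each m_l ∈ {-4, -3, -2, -1, 0, 1, 2, 3, 4}.

θ ∈ {26.57°, 47.87°, 63.43°, 77.08°, 90.00°, 102.92°, 116.57°, 132.13°, 153.43°}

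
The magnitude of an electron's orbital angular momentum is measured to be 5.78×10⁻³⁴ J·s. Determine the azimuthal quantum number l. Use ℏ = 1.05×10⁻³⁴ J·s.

|L|/ℏ = (5.78×10⁻³⁴)/(1.05×10⁻³⁴) ≈ 5.505.
l(l+1) ≈ 5.505² ≈ 30.30, so l = 5.

l = 5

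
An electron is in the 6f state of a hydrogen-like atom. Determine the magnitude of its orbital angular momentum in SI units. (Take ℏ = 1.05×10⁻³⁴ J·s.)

6f means n = 6, l = 3.
|L| = ℏ√(l(l+1)) = ℏ√(3·4) = 2√3 ℏ
Numerically, |L| = 3.464 × (1.05×10⁻³⁴ J·s) = 3.64×10⁻³⁴ J·s.

|L| = 3.64×10⁻³⁴ J·s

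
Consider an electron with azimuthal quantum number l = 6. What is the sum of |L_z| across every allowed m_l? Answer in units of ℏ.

Σ|L_z| = 42 ℏ

m_l ∈ {-6, -5, -4, -3, -2, -1, 0, 1, 2, 3, 4, 5, 6}.
Σ|m_l| = 2·6(6+1)/2 = 42.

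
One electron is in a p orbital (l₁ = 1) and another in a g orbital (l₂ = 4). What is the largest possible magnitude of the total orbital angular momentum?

L runs from |1 − 4| = 3 to 1 + 4 = 5.
L ∈ {3, 4, 5}.
The largest magnitude corresponds to L = 5: |L_tot| = ℏ√(5·6) = √30 ℏ.

|L_tot|_max = √30 ℏ ≈ 5.477ℏ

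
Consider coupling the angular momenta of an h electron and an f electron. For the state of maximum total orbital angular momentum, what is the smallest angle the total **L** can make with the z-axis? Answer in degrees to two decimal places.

θ_min ≈ 19.47°

Angular momentum addition gives L = |l₁ − l₂|, …, l₁ + l₂.
So L can be 2, 3, 4, 5, 6, 7, 8.
The maximum is L = 8, with |L_tot| = ℏ√(8·9) = 6√2 ℏ.
The minimum angle with z is arccos(8/√72) ≈ 19.47°.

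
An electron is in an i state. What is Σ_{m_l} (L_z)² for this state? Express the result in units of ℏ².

Σ(L_z)² = 182 ℏ²

An i state has l = 6.
m_l ∈ {-6, -5, -4, -3, -2, -1, 0, 1, 2, 3, 4, 5, 6}.
Summing m² from −6 to 6: Σ m_l² = 182.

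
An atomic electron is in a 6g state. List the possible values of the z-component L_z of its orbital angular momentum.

The 6g subshell has l = 4.
L_z = m_l ℏ with m_l ranging from −l to +l in integer steps.
For l = 4: m_l ∈ {-4, -3, -2, -1, 0, 1, 2, 3, 4}.

L_z ∈ {−4ℏ, −3ℏ, −2ℏ, −ℏ, 0, ℏ, 2ℏ, 3ℏ, 4ℏ}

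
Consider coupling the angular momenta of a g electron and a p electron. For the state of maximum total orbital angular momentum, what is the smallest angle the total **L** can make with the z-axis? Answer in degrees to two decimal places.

Angular momentum addition gives L = |l₁ − l₂|, …, l₁ + l₂.
So L can be 3, 4, 5.
The maximum is L = 5, with |L_tot| = ℏ√(5·6) = √30 ℏ.
The minimum angle with z is arccos(5/√30) ≈ 24.09°.

θ_min ≈ 24.09°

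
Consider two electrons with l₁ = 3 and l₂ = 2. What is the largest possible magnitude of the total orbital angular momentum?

Angular momentum addition gives L = |l₁ − l₂|, …, l₁ + l₂.
So L can be 1, 2, 3, 4, 5.
The largest magnitude corresponds to L = 5: |L_tot| = ℏ√(5·6) = √30 ℏ.

|L_tot|_max = √30 ℏ ≈ 5.477ℏ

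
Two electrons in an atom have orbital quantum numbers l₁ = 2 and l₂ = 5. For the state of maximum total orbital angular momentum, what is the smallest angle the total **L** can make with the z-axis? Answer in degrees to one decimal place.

By the triangle rule, |l₁ − l₂| ≤ L ≤ l₁ + l₂.
Allowed values: L = 3, 4, 5, 6, 7.
The maximum is L = 7, with |L_tot| = ℏ√(7·8) = 2√14 ℏ.
The minimum angle with z is arccos(7/√56) ≈ 20.7°.

θ_min ≈ 20.7°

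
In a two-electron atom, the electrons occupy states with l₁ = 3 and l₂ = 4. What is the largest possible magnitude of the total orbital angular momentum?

|L_tot|_max = 2√14 ℏ ≈ 7.483ℏ

L runs from |3 − 4| = 1 to 3 + 4 = 7.
L ∈ {1, 2, 3, 4, 5, 6, 7}.
The largest magnitude corresponds to L = 7: |L_tot| = ℏ√(7·8) = 2√14 ℏ.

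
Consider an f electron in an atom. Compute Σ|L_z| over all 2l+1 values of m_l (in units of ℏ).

The letter f corresponds to l = 3.
m_l runs from −3 to 3, i.e. {-3, -2, -1, 0, 1, 2, 3}.
Σ|m_l| = 2·3(3+1)/2 = 12.

Σ|L_z| = 12 ℏ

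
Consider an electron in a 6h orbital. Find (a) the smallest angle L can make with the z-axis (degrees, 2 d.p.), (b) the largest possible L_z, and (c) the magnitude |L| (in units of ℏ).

The 6h subshell has l = 5.
cos θ_min = 5/√30, so θ_min ≈ 24.09°.
L_z,max = lℏ = 5ℏ.
|L| = ℏ√(5·6) = √30 ℏ ≈ 5.477ℏ.

θ_min ≈ 24.09°; L_z,max = 5ℏ; |L| = √30 ℏ ≈ 5.477ℏ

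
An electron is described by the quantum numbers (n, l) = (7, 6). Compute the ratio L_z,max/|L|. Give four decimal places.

|L| = √42 ℏ ≈ 6.4807ℏ, while L_z,max = lℏ = 6ℏ.
L_z,max/|L| = 6/√42 = 0.9258.

L_z,max/|L| = 0.9258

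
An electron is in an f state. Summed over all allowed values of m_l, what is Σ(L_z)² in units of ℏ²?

Σ(L_z)² = 28 ℏ²

F corresponds to l = 3.
m_l runs from −3 to 3, i.e. {-3, -2, -1, 0, 1, 2, 3}.
Σ m_l² = 2·(1 + 4 + 9) = 28.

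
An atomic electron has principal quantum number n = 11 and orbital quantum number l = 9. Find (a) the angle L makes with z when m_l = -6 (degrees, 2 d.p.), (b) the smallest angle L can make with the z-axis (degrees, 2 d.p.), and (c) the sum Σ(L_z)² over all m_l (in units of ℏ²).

For m_l = -6: cos θ = -6/√90, θ ≈ 129.23°.
cos θ_min = 9/√90, so θ_min ≈ 18.43°.
Σ m_l² = 570, so Σ(L_z)² = 570 ℏ².

θ(m_l=-6) ≈ 129.23°; θ_min ≈ 18.43°; Σ(L_z)² = 570 ℏ²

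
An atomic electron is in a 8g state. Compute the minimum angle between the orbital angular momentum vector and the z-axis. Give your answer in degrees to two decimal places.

For 8g, l = 4.
|L| = √(l(l+1)) ℏ = 2√5 ℏ.
The smallest angle corresponds to the largest L_z, i.e. m_l = l = 4, giving L_z = 4ℏ.
cos θ_min = 4/√20, so θ_min ≈ 26.57°.

θ_min ≈ 26.57°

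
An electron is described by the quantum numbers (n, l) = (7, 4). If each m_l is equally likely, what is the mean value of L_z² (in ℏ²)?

⟨L_z²⟩ = 6.667 ℏ²

m_l runs from −4 to 4, i.e. {-4, -3, -2, -1, 0, 1, 2, 3, 4}.
⟨L_z²⟩ = ℏ²·(Σ m_l²)/(2l+1) = ℏ²·60/9 = 6.667ℏ².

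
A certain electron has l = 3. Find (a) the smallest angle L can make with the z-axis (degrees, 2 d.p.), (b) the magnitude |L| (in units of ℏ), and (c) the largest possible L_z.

θ_min ≈ 30.00°; |L| = 2√3 ℏ ≈ 3.464ℏ; L_z,max = 3ℏ

cos θ_min = 3/√12, so θ_min ≈ 30.00°.
|L| = ℏ√(3·4) = 2√3 ℏ ≈ 3.464ℏ.
L_z,max = lℏ = 3ℏ.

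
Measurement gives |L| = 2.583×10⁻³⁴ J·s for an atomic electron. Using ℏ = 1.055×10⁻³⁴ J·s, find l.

|L|/ℏ = (2.583×10⁻³⁴)/(1.055×10⁻³⁴) ≈ 2.448.
l(l+1) ≈ 2.448² ≈ 5.99, so l = 2.

l = 2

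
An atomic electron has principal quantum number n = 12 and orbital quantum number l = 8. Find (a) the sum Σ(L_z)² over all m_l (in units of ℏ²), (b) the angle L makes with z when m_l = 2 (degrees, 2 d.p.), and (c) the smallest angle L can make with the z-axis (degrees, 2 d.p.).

Σ(L_z)² = 408 ℏ²; θ(m_l=2) ≈ 76.37°; θ_min ≈ 19.47°

Σ m_l² = 408, so Σ(L_z)² = 408 ℏ².
For m_l = 2: cos θ = 2/√72, θ ≈ 76.37°.
cos θ_min = 8/√72, so θ_min ≈ 19.47°.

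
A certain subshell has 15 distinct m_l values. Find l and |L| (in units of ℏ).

l = 7, |L| = 2√14 ℏ ≈ 7.483ℏ

Since there are 2l+1 = 15 values of m_l, l = 7.
Then |L| = √(l(l+1)) ℏ = 2√14 ℏ.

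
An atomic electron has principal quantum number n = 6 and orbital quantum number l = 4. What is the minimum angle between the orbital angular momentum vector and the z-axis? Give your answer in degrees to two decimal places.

|L| = √(l(l+1)) ℏ = 2√5 ℏ.
The smallest angle corresponds to the largest L_z, i.e. m_l = l = 4, giving L_z = 4ℏ.
cos θ_min = 4/√20, so θ_min ≈ 26.57°.

θ_min ≈ 26.57°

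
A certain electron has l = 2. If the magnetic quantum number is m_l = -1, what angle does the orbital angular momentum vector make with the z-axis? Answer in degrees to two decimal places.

θ ≈ 114.09°

|L| = √(l(l+1)) ℏ = √6 ℏ.
L_z = m_l ℏ = −1ℏ.
cos θ = L_z/|L| = -1/√6, so θ ≈ 114.09°.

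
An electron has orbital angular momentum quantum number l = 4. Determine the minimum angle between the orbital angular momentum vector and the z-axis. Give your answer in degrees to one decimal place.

|L| = √(l(l+1)) ℏ = 2√5 ℏ.
The smallest angle corresponds to the largest L_z, i.e. m_l = l = 4, giving L_z = 4ℏ.
cos θ_min = 4/√20, so θ_min ≈ 26.6°.

θ_min ≈ 26.6°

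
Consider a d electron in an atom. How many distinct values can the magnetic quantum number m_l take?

5

For a d orbital, l = 2.
The number of m_l values is 2l + 1 = 2·2 + 1 = 5.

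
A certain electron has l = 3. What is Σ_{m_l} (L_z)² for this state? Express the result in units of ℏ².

Σ(L_z)² = 28 ℏ²

The allowed m_l values are -3, -2, -1, 0, 1, 2, 3.
Σ m_l² = 2·(1 + 4 + 9) = 28.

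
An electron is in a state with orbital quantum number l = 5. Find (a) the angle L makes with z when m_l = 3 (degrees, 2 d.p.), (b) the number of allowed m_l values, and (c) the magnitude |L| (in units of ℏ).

θ(m_l=3) ≈ 56.79°; 11 values; |L| = √30 ℏ ≈ 5.477ℏ

For m_l = 3: cos θ = 3/√30, θ ≈ 56.79°.
There are 2l+1 = 11 values of m_l.
|L| = ℏ√(5·6) = √30 ℏ ≈ 5.477ℏ.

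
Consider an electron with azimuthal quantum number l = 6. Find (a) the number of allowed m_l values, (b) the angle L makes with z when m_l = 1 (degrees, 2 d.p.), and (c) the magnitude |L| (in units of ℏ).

13 values; θ(m_l=1) ≈ 81.12°; |L| = √42 ℏ ≈ 6.481ℏ

There are 2l+1 = 13 values of m_l.
For m_l = 1: cos θ = 1/√42, θ ≈ 81.12°.
|L| = ℏ√(6·7) = √42 ℏ ≈ 6.481ℏ.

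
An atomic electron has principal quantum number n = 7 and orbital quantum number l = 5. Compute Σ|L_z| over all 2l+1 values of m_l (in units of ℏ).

m_l ∈ {-5, -4, -3, -2, -1, 0, 1, 2, 3, 4, 5}.
Σ|m_l| = l(l+1) = 30.

Σ|L_z| = 30 ℏ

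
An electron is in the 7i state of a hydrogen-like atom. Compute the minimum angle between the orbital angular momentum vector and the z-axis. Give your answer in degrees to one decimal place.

7i means n = 7, l = 6.
|L|² = l(l+1)ℏ² = 42ℏ², so |L| = √42 ℏ.
The smallest angle corresponds to the largest L_z, i.e. m_l = l = 6, giving L_z = 6ℏ.
cos θ_min = 6/√42, so θ_min ≈ 22.2°.

θ_min ≈ 22.2°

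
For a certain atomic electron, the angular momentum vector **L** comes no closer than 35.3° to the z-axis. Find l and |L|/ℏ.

l = 2, |L| = √6 ℏ ≈ 2.449ℏ

At minimum angle, m_l = l, so cos θ = l/√(l(l+1)); cos²θ = l/(l+1) = 0.6661.
l = cos²θ/sin²θ ≈ 2.
Then |L| = ℏ√(2·3) = √6 ℏ.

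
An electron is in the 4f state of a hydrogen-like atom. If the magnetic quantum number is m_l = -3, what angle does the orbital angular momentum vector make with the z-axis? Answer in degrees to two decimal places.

θ ≈ 150.00°

For 4f, l = 3.
|L|² = l(l+1)ℏ² = 12ℏ², so |L| = 2√3 ℏ.
L_z = m_l ℏ = −3ℏ.
cos θ = L_z/|L| = -3/√12, so θ ≈ 150.00°.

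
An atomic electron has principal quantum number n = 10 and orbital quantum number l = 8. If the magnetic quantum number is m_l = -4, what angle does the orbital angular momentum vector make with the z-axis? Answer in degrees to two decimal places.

θ ≈ 118.13°

|L| = √(l(l+1)) ℏ = 6√2 ℏ.
L_z = m_l ℏ = −4ℏ.
cos θ = L_z/|L| = -4/√72, so θ ≈ 118.13°.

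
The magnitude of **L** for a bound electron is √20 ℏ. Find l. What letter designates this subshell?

l = 4 (g orbital)

Since |L|² = l(l+1)ℏ², l(l+1) = 20.
l² + l − 20 = 0 ⇒ l = 4.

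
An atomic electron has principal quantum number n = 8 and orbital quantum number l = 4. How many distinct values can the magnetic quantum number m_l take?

The number of m_l values is 2l + 1 = 2·4 + 1 = 9.

9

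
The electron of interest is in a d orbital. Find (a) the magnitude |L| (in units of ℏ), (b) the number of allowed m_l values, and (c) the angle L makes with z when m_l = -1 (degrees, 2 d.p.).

|L| = √6 ℏ ≈ 2.449ℏ; 5 values; θ(m_l=-1) ≈ 114.09°

The letter d corresponds to l = 2.
|L| = ℏ√(2·3) = √6 ℏ ≈ 2.449ℏ.
There are 2l+1 = 5 values of m_l.
For m_l = -1: cos θ = -1/√6, θ ≈ 114.09°.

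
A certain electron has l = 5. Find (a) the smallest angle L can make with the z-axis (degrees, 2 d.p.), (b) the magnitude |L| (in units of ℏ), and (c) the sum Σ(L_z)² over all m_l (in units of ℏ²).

θ_min ≈ 24.09°; |L| = √30 ℏ ≈ 5.477ℏ; Σ(L_z)² = 110 ℏ²

cos θ_min = 5/√30, so θ_min ≈ 24.09°.
|L| = ℏ√(5·6) = √30 ℏ ≈ 5.477ℏ.
Σ m_l² = 110, so Σ(L_z)² = 110 ℏ².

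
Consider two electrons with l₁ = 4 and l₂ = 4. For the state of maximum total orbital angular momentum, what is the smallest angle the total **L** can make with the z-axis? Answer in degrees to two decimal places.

θ_min ≈ 19.47°

By the triangle rule, |l₁ − l₂| ≤ L ≤ l₁ + l₂.
L ∈ {0, 1, 2, 3, 4, 5, 6, 7, 8}.
The maximum is L = 8, with |L_tot| = ℏ√(8·9) = 6√2 ℏ.
The minimum angle with z is arccos(8/√72) ≈ 19.47°.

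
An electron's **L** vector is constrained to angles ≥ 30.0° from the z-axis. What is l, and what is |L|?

At minimum angle, m_l = l, so cos θ = l/√(l(l+1)); cos²θ = l/(l+1) = 0.7500.
l = cos²θ/sin²θ ≈ 3.
Then |L| = ℏ√(3·4) = 2√3 ℏ.

l = 3, |L| = 2√3 ℏ ≈ 3.464ℏ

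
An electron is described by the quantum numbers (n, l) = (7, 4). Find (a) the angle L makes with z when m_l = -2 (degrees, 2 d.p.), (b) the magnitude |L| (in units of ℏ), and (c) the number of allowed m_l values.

For m_l = -2: cos θ = -2/√20, θ ≈ 116.57°.
|L| = ℏ√(4·5) = 2√5 ℏ ≈ 4.472ℏ.
There are 2l+1 = 9 values of m_l.

θ(m_l=-2) ≈ 116.57°; |L| = 2√5 ℏ ≈ 4.472ℏ; 9 values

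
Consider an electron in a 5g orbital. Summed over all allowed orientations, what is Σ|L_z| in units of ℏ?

Σ|L_z| = 20 ℏ

The 5g subshell has l = 4.
m_l runs from −4 to 4, i.e. {-4, -3, -2, -1, 0, 1, 2, 3, 4}.
Σ|m_l| = l(l+1) = 20.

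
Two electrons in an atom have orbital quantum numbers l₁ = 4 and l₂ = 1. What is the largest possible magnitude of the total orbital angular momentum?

|L_tot|_max = √30 ℏ ≈ 5.477ℏ

L runs from |4 − 1| = 3 to 4 + 1 = 5.
Allowed values: L = 3, 4, 5.
The largest magnitude corresponds to L = 5: |L_tot| = ℏ√(5·6) = √30 ℏ.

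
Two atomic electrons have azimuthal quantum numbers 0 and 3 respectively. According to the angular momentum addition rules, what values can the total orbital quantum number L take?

L = 3

The total orbital quantum number L ranges from |l₁ − l₂| to l₁ + l₂ in integer steps.
L ∈ {3}.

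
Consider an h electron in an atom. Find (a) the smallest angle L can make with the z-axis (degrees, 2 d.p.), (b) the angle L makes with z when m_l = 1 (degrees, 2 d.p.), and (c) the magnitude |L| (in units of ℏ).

An h state has l = 5.
cos θ_min = 5/√30, so θ_min ≈ 24.09°.
For m_l = 1: cos θ = 1/√30, θ ≈ 79.48°.
|L| = ℏ√(5·6) = √30 ℏ ≈ 5.477ℏ.

θ_min ≈ 24.09°; θ(m_l=1) ≈ 79.48°; |L| = √30 ℏ ≈ 5.477ℏ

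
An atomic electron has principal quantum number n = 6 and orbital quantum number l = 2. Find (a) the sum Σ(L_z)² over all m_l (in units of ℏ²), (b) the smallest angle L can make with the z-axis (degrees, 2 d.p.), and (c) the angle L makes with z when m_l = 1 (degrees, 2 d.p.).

Σ m_l² = 10, so Σ(L_z)² = 10 ℏ².
cos θ_min = 2/√6, so θ_min ≈ 35.26°.
For m_l = 1: cos θ = 1/√6, θ ≈ 65.91°.

Σ(L_z)² = 10 ℏ²; θ_min ≈ 35.26°; θ(m_l=1) ≈ 65.91°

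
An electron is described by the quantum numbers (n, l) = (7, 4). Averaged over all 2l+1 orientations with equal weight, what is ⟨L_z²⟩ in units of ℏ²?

⟨L_z²⟩ = 6.667 ℏ²

The allowed m_l values are -4, -3, -2, -1, 0, 1, 2, 3, 4.
Average of L_z² over 9 states: 60/9 ℏ² = 6.667 ℏ².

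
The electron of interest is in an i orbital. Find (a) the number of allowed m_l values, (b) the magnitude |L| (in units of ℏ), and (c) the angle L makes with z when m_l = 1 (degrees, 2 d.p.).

13 values; |L| = √42 ℏ ≈ 6.481ℏ; θ(m_l=1) ≈ 81.12°

An i state has l = 6.
There are 2l+1 = 13 values of m_l.
|L| = ℏ√(6·7) = √42 ℏ ≈ 6.481ℏ.
For m_l = 1: cos θ = 1/√42, θ ≈ 81.12°.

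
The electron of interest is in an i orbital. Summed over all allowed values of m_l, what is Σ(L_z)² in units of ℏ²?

For an i orbital, l = 6.
m_l ∈ {-6, -5, -4, -3, -2, -1, 0, 1, 2, 3, 4, 5, 6}.
Summing m² from −6 to 6: Σ m_l² = 182.

Σ(L_z)² = 182 ℏ²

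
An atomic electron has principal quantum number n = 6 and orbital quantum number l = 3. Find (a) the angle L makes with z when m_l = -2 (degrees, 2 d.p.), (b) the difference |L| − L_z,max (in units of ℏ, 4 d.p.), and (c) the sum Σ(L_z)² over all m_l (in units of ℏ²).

θ(m_l=-2) ≈ 125.26°; |L|−L_z,max ≈ 0.4641ℏ; Σ(L_z)² = 28 ℏ²

For m_l = -2: cos θ = -2/√12, θ ≈ 125.26°.
|L| − L_z,max = (2√3 − 3)ℏ ≈ 0.4641ℏ.
Σ m_l² = 28, so Σ(L_z)² = 28 ℏ².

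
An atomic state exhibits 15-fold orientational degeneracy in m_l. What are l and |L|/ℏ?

2l + 1 = 15 ⇒ l = 7.
|L| = ℏ√(l(l+1)) = ℏ√(7·8) = 2√14 ℏ.

l = 7, |L| = 2√14 ℏ ≈ 7.483ℏ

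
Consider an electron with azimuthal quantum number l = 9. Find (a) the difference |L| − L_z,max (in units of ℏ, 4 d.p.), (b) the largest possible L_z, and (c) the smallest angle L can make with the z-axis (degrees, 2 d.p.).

|L| − L_z,max = (3√10 − 9)ℏ ≈ 0.4868ℏ.
L_z,max = lℏ = 9ℏ.
cos θ_min = 9/√90, so θ_min ≈ 18.43°.

|L|−L_z,max ≈ 0.4868ℏ; L_z,max = 9ℏ; θ_min ≈ 18.43°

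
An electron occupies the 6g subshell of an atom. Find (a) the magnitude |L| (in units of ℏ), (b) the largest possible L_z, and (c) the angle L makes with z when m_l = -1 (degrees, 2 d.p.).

|L| = 2√5 ℏ ≈ 4.472ℏ; L_z,max = 4ℏ; θ(m_l=-1) ≈ 102.92°

6g means n = 6, l = 4.
|L| = ℏ√(4·5) = 2√5 ℏ ≈ 4.472ℏ.
L_z,max = lℏ = 4ℏ.
For m_l = -1: cos θ = -1/√20, θ ≈ 102.92°.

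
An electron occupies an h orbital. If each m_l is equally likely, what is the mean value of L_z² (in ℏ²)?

⟨L_z²⟩ = 10 ℏ²

An h state has l = 5.
The allowed m_l values are -5, -4, -3, -2, -1, 0, 1, 2, 3, 4, 5.
Average of L_z² over 11 states: 110/11 ℏ² = 10 ℏ².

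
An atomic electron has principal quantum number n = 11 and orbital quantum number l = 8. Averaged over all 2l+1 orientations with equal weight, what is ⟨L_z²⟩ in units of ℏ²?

⟨L_z²⟩ = 24 ℏ²

m_l ∈ {-8, -7, -6, -5, -4, -3, -2, -1, 0, 1, 2, 3, 4, 5, 6, 7, 8}.
⟨L_z²⟩ = ℏ²·l(l+1)/3 = 24ℏ².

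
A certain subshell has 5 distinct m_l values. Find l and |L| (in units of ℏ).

Since there are 2l+1 = 5 values of m_l, l = 2.
|L| = ℏ√(l(l+1)) = ℏ√(2·3) = √6 ℏ.

l = 2, |L| = √6 ℏ ≈ 2.449ℏ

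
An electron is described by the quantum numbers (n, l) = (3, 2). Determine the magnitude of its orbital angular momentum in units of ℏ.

|L| = ℏ√(l(l+1)) = ℏ√(2·3) = √6 ℏ

|L| = √6 ℏ ≈ 2.449ℏ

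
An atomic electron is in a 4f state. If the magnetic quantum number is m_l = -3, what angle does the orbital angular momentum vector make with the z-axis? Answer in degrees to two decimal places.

θ ≈ 150.00°

The 4f subshell has l = 3.
|L| = √(l(l+1)) ℏ = 2√3 ℏ.
L_z = m_l ℏ = −3ℏ.
cos θ = L_z/|L| = -3/√12, so θ ≈ 150.00°.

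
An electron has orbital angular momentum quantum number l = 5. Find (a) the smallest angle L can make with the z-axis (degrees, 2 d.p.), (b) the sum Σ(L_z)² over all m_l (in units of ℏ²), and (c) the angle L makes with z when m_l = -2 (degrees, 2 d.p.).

θ_min ≈ 24.09°; Σ(L_z)² = 110 ℏ²; θ(m_l=-2) ≈ 111.42°

cos θ_min = 5/√30, so θ_min ≈ 24.09°.
Σ m_l² = 110, so Σ(L_z)² = 110 ℏ².
For m_l = -2: cos θ = -2/√30, θ ≈ 111.42°.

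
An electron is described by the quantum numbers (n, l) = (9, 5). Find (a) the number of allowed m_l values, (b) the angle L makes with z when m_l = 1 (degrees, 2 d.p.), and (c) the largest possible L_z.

There are 2l+1 = 11 values of m_l.
For m_l = 1: cos θ = 1/√30, θ ≈ 79.48°.
L_z,max = lℏ = 5ℏ.

11 values; θ(m_l=1) ≈ 79.48°; L_z,max = 5ℏ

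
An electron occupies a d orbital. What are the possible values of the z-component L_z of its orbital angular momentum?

L_z ∈ {−2ℏ, −ℏ, 0, ℏ, 2ℏ}

The letter d corresponds to l = 2.
L_z = m_l ℏ with m_l ranging from −l to +l in integer steps.
For l = 2: m_l ∈ {-2, -1, 0, 1, 2}.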